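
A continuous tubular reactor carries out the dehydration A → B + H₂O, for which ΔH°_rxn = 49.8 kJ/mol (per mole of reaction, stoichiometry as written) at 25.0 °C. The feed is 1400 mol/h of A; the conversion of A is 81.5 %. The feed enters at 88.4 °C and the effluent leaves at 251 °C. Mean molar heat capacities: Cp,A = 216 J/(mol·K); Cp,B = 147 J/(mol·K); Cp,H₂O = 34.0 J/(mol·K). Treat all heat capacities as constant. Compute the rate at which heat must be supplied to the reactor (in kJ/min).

Extent of reaction ξ = 0.815 × 1400 = 1141 mol/h
Reaction term: ξ·ΔH°_rxn = 1141 × 49.8 = 56822 kJ/h
Sensible, feed 88.4→25 °C: -19172 kJ/h
Outlet flows (mol/h): A 259, B 1141, H₂O 1141
Sensible, products 25→251 °C: 59317 kJ/h
Q = ΔH = 96967 kJ/h = 26.935 kW
Heat supplied = 1616.1 kJ/min

Q_in = 1620 kJ/min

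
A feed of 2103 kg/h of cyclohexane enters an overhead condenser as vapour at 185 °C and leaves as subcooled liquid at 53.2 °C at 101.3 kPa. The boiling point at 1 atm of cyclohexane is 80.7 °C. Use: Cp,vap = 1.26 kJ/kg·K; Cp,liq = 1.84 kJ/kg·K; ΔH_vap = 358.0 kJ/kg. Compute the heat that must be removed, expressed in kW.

Q_c = 315 kW

vapour 185→80.7 °C: -131.42 kJ/kg
condensation at 80.7 °C: -358 kJ/kg
liquid 80.7→53.2 °C: -50.6 kJ/kg
Δh = -131.42 + -358 + -50.6 = -540.02 kJ/kg
Q = ṁ·Δh = 2103 kg/h × -540.02 kJ/kg = -1.1357e+06 kJ/h
|Q| = 315.46 kW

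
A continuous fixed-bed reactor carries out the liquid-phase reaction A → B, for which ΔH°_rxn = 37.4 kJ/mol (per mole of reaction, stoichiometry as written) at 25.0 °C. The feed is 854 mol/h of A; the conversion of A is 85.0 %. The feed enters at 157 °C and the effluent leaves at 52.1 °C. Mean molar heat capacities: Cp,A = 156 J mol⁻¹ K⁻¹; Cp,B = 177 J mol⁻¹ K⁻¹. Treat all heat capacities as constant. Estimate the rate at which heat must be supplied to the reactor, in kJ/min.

Q_in = 226 kJ/min

Extent of reaction ξ = 0.850 × 854 = 725.9 mol/h
Reaction term: ξ·ΔH°_rxn = 725.9 × 37.4 = 27149 kJ/h
Sensible, feed 157→25 °C: -17586 kJ/h
Outlet flows (mol/h): A 128.1, B 725.9
Sensible, products 25→52.1 °C: 4023.5 kJ/h
Q = ΔH = 13587 kJ/h = 3.774 kW
Heat supplied = 226.44 kJ/min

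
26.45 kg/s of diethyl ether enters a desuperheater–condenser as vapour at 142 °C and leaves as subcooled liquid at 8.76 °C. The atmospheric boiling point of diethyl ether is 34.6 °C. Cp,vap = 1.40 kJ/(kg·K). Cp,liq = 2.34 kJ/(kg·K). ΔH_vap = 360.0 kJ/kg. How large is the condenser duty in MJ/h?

Q_c = 54400 MJ/h

vapour 142→34.6 °C: -150.36 kJ/kg
condensation at 34.6 °C: -360 kJ/kg
liquid 34.6→8.76 °C: -60.466 kJ/kg
Δh = -150.36 + -360 + -60.466 = -570.83 kJ/kg
Q = ṁ·Δh = 26.45 kg/s × -570.83 kJ/kg = -15098 kJ/s
|Q| = 15098 kW = 54354 MJ/h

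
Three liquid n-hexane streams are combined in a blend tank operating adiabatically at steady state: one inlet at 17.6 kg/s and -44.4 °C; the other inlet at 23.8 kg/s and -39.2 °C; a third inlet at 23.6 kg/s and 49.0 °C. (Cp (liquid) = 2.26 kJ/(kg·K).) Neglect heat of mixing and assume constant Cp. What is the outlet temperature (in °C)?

No heat crosses the boundary, so H_out = H_in.
T_out = Σ ṁᵢCp,ᵢTᵢ / Σ ṁᵢCp,ᵢ
      = -1261.1 / 146.9 = -8.5846 °C

T_out = -8.58 °C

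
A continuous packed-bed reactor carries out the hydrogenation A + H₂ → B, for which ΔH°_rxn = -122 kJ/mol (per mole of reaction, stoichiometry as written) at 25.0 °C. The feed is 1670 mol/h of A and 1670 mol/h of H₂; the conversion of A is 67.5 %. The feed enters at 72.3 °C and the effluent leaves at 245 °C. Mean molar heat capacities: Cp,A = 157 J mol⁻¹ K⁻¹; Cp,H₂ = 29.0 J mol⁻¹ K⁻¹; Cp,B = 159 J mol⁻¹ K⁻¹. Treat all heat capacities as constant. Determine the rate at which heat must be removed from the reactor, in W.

Extent of reaction ξ = 0.675 × 1670 = 1127.2 mol/h
Reaction term: ξ·ΔH°_rxn = 1127.2 × -122 = -137520 kJ/h
Sensible, feed 72.3→25 °C: -14692 kJ/h
Outlet flows (mol/h): A 542.75, H₂ 542.75, B 1127.2
Sensible, products 25→245 °C: 61641 kJ/h
Q = ΔH = -90576 kJ/h = -25.16 kW
Heat removed = 25160 W

Q_out = 25200 W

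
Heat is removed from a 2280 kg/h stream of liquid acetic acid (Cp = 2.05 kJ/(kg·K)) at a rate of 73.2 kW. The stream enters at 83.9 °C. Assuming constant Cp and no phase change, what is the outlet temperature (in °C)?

Q = 73.2 kW = 263520 kJ/h
ΔT = Q/(ṁ·Cp) = 263520/(2280×2.05) = 56.38 K
T_out = 83.9 − 56.38 = 27.52 °C

T_out = 27.5 °C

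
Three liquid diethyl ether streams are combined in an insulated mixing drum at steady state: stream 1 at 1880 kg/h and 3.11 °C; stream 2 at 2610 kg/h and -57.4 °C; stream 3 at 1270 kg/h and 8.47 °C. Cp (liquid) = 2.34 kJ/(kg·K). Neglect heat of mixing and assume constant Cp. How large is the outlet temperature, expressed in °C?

No heat crosses the boundary, so H_out = H_in.
T_out = Σ ṁᵢCp,ᵢTᵢ / Σ ṁᵢCp,ᵢ
      = -311710 / 13478 = -23.127 °C

T_out = -23.1 °C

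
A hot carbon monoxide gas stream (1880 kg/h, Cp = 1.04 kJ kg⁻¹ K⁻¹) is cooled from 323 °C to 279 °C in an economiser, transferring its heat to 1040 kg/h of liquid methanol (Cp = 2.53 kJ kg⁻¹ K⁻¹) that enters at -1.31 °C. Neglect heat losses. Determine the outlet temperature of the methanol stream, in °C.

T_c,out = 31.4 °C

Heat released by hot stream: Q = 1880 × 1.04 × (323 − 279) = 86029 kJ/h
Energy balance on cold side (adiabatic exchanger): Q = ṁ_c·Cp_c·(T_c,out − T_c,in)
T_c,out = -1.31 + 86029/(1040 × 2.53) = 31.386 °C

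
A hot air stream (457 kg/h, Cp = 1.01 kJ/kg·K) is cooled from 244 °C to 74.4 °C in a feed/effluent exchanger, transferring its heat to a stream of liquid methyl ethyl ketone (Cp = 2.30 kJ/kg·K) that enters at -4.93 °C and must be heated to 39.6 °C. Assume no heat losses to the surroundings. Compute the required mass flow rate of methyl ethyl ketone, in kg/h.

Heat released by hot stream: Q = 457 × 1.01 × (244 − 74.4) = 78282 kJ/h
Energy balance on cold side (adiabatic exchanger): Q = ṁ_c·Cp_c·(T_c,out − T_c,in)
ṁ_c = 78282 / [2.30 × (39.6 − -4.93)] = 764.33 kg/h

ṁ_c = 764 kg/h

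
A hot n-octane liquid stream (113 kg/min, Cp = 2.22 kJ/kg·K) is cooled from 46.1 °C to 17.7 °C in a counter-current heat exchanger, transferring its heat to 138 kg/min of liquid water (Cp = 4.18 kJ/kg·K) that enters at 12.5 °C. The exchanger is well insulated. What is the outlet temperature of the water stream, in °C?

Heat released by hot stream: Q = 113 × 2.22 × (46.1 − 17.7) = 7124.4 kJ/min
Energy balance on cold side (adiabatic exchanger): Q = ṁ_c·Cp_c·(T_c,out − T_c,in)
T_c,out = 12.5 + 7124.4/(138 × 4.18) = 24.851 °C

T_c,out = 24.9 °C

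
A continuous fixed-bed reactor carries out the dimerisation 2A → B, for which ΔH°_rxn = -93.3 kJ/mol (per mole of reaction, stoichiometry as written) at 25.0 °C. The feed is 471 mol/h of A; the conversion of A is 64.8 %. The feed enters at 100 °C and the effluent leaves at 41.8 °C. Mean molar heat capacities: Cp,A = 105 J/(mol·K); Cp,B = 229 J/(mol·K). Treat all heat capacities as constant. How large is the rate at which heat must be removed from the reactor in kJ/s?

Extent of reaction ξ = 0.648 × 471 / 2 = 152.6 mol/h
Reaction term: ξ·ΔH°_rxn = 152.6 × -93.3 = -14238 kJ/h
Sensible, feed 100→25 °C: -3709.1 kJ/h
Outlet flows (mol/h): A 165.79, B 152.6
Sensible, products 25→41.8 °C: 879.56 kJ/h
Q = ΔH = -17068 kJ/h = -4.741 kW
Heat removed = 4.741 kJ/s

Q_out = 4.74 kJ/s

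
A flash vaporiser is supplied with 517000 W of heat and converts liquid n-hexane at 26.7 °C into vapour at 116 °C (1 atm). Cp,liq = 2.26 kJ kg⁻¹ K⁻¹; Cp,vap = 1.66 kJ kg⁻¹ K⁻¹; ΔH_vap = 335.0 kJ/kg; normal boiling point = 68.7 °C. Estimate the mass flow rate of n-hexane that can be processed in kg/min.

ṁ = 61.0 kg/min

Δh = 2.26×(68.7−26.7) + 335.0 + 1.66×(116−68.7) = 508.44 kJ/kg
Q = 517000 W = 517 kJ/s = 31020 kJ/min
ṁ = Q/Δh = 31020 / 508.44 = 61.01 kg/min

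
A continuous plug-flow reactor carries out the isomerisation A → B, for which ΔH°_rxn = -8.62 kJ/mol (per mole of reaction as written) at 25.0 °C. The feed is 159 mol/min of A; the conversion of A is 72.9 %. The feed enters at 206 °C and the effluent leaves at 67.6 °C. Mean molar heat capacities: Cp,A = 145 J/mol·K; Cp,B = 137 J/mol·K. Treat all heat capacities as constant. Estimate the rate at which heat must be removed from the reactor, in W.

Extent of reaction ξ = 0.729 × 159 = 115.91 mol/min
Reaction term: ξ·ΔH°_rxn = 115.91 × -8.62 = -999.15 kJ/min
Sensible, feed 206→25 °C: -4173 kJ/min
Outlet flows (mol/min): A 43.089, B 115.91
Sensible, products 25→67.6 °C: 942.64 kJ/min
Q = ΔH = -4229.5 kJ/min = -70.491 kW
Heat removed = 70491 W

Q_out = 70500 W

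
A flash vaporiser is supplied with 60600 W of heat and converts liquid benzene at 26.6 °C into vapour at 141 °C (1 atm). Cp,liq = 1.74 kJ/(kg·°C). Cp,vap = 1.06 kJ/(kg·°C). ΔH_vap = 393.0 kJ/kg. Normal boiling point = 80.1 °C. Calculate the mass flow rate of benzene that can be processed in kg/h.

Δh = 1.74×(80.1−26.6) + 393.0 + 1.06×(141−80.1) = 550.64 kJ/kg
Q = 60600 W = 60.6 kJ/s = 218160 kJ/h
ṁ = Q/Δh = 218160 / 550.64 = 396.19 kg/h

ṁ = 396 kg/h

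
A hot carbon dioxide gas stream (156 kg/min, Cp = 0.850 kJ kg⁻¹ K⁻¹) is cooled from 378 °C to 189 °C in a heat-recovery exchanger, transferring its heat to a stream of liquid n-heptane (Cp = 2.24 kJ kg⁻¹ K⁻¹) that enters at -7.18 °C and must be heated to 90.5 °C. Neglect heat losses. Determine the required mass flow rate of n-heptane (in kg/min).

Heat released by hot stream: Q = 156 × 0.850 × (378 − 189) = 25061 kJ/min
Energy balance on cold side (adiabatic exchanger): Q = ṁ_c·Cp_c·(T_c,out − T_c,in)
ṁ_c = 25061 / [2.24 × (90.5 − -7.18)] = 114.54 kg/min

ṁ_c = 115 kg/min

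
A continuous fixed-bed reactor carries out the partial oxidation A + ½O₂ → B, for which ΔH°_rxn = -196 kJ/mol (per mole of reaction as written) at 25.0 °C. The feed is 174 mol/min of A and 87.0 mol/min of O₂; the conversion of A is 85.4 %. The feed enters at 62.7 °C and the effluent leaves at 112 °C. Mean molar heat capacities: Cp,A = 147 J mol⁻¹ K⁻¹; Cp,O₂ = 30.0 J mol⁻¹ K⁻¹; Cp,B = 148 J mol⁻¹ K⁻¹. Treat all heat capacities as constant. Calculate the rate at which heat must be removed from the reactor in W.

Q_out = 465000 W

Extent of reaction ξ = 0.854 × 174 = 148.6 mol/min
Reaction term: ξ·ΔH°_rxn = 148.6 × -196 = -29125 kJ/min
Sensible, feed 62.7→25 °C: -1062.7 kJ/min
Outlet flows (mol/min): A 25.404, O₂ 12.702, B 148.6
Sensible, products 25→112 °C: 2271.4 kJ/min
Q = ΔH = -27916 kJ/min = -465.27 kW
Heat removed = 465270 W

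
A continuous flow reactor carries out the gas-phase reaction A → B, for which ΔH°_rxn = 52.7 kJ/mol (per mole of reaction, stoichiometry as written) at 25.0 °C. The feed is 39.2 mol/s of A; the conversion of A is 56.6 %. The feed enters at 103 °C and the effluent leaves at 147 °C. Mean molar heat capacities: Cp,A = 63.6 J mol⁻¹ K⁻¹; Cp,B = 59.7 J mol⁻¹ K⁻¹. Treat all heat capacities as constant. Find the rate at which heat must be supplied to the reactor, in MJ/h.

Extent of reaction ξ = 0.566 × 39.2 = 22.187 mol/s
Reaction term: ξ·ΔH°_rxn = 22.187 × 52.7 = 1169.3 kJ/s
Sensible, feed 103→25 °C: -194.46 kJ/s
Outlet flows (mol/s): A 17.013, B 22.187
Sensible, products 25→147 °C: 293.6 kJ/s
Q = ΔH = 1268.4 kJ/s = 1268.4 kW
Heat supplied = 4566.3 MJ/h

Q_in = 4570 MJ/h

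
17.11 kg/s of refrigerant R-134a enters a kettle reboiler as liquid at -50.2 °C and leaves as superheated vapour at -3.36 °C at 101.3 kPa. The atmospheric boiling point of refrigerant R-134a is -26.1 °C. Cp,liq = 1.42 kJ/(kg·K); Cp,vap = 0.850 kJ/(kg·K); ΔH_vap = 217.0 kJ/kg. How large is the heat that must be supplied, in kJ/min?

liquid -50.2→-26.1 °C: 34.222 kJ/kg
vaporisation at -26.1 °C: 217 kJ/kg
vapour -26.1→-3.36 °C: 19.329 kJ/kg
Δh = 34.222 + 217 + 19.329 = 270.55 kJ/kg
Q = ṁ·Δh = 17.11 kg/s × 270.55 kJ/kg = 4629.1 kJ/s
|Q| = 4629.1 kW = 277750 kJ/min

Q = 278000 kJ/min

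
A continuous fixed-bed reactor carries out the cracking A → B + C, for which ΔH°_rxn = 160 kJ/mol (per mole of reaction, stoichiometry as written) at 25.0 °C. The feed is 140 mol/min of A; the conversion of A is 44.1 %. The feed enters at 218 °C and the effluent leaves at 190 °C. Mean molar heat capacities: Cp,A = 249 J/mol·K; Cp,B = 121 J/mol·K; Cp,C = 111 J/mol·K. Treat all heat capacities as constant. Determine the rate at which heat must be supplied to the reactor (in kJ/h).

Q_in = 524000 kJ/h

Extent of reaction ξ = 0.441 × 140 = 61.74 mol/min
Reaction term: ξ·ΔH°_rxn = 61.74 × 160 = 9878.4 kJ/min
Sensible, feed 218→25 °C: -6728 kJ/min
Outlet flows (mol/min): A 78.26, B 61.74, C 61.74
Sensible, products 25→190 °C: 5578.7 kJ/min
Q = ΔH = 8729.1 kJ/min = 145.49 kW
Heat supplied = 523750 kJ/h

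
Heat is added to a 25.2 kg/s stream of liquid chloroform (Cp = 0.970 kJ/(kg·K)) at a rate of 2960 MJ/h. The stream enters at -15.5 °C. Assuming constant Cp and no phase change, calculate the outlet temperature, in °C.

Q = 2960 MJ/h = 822.22 kJ/s
ΔT = Q/(ṁ·Cp) = 822.22/(25.2×0.970) = 33.637 K
T_out = -15.5 + 33.637 = 18.137 °C

T_out = 18.1 °C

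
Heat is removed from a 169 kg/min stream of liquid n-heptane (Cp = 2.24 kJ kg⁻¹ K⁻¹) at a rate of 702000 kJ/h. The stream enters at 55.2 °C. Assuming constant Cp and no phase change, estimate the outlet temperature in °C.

Q = 702000 kJ/h = 11700 kJ/min
ΔT = Q/(ṁ·Cp) = 11700/(169×2.24) = 30.907 K
T_out = 55.2 − 30.907 = 24.293 °C

T_out = 24.3 °C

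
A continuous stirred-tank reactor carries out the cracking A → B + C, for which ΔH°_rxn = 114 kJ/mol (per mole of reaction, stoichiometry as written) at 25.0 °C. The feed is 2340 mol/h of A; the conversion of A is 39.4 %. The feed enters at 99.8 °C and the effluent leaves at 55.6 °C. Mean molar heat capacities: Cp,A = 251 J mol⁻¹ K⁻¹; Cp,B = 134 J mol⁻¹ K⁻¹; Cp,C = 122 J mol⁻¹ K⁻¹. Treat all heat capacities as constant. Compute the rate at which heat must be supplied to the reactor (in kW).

Extent of reaction ξ = 0.394 × 2340 = 921.96 mol/h
Reaction term: ξ·ΔH°_rxn = 921.96 × 114 = 105100 kJ/h
Sensible, feed 99.8→25 °C: -43933 kJ/h
Outlet flows (mol/h): A 1418, B 921.96, C 921.96
Sensible, products 25→55.6 °C: 18114 kJ/h
Q = ΔH = 79284 kJ/h = 22.023 kW
Heat supplied = 22.023 kW

Q_in = 22.0 kW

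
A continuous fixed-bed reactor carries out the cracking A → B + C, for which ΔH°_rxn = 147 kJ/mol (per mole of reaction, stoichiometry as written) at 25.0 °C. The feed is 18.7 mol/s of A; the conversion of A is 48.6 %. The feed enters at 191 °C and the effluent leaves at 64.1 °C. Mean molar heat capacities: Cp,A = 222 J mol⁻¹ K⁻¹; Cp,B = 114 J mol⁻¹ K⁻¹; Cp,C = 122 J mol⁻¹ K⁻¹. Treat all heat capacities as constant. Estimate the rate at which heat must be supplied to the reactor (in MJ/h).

Extent of reaction ξ = 0.486 × 18.7 = 9.0882 mol/s
Reaction term: ξ·ΔH°_rxn = 9.0882 × 147 = 1336 kJ/s
Sensible, feed 191→25 °C: -689.13 kJ/s
Outlet flows (mol/s): A 9.6118, B 9.0882, C 9.0882
Sensible, products 25→64.1 °C: 167.29 kJ/s
Q = ΔH = 814.13 kJ/s = 814.13 kW
Heat supplied = 2930.9 MJ/h

Q_in = 2930 MJ/h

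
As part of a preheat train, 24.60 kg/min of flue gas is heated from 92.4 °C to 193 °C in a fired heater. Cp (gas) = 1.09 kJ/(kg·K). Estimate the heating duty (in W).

Q = ṁ·Cp·ΔT = 24.60 × 1.09 × (193 − 92.4) = 2697.5 kJ/min
Converting: 2697.5 / 60 s = 44.958 kW
Heating duty = 44958 W

Q = 45000 W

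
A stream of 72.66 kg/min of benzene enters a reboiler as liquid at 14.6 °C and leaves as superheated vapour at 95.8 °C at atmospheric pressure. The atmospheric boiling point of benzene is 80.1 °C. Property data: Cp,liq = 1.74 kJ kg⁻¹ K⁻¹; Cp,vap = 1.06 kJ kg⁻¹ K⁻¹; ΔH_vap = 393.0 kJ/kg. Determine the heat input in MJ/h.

liquid 14.6→80.1 °C: 113.97 kJ/kg
vaporisation at 80.1 °C: 393 kJ/kg
vapour 80.1→95.8 °C: 16.642 kJ/kg
Δh = 113.97 + 393 + 16.642 = 523.61 kJ/kg
Q = ṁ·Δh = 72.66 kg/min × 523.61 kJ/kg = 38046 kJ/min
|Q| = 634.09 kW = 2282.7 MJ/h

Q = 2280 MJ/h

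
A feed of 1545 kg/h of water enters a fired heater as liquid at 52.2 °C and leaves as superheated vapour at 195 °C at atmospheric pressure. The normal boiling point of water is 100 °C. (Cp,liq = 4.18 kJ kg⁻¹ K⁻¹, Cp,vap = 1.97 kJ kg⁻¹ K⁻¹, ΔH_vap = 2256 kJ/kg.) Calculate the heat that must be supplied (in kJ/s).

Q = 1130 kJ/s

liquid 52.2→100 °C: 199.8 kJ/kg
vaporisation at 100 °C: 2256 kJ/kg
vapour 100→195 °C: 187.15 kJ/kg
Δh = 199.8 + 2256 + 187.15 = 2643 kJ/kg
Q = ṁ·Δh = 1545 kg/h × 2643 kJ/kg = 4.0834e+06 kJ/h
|Q| = 1134.3 kW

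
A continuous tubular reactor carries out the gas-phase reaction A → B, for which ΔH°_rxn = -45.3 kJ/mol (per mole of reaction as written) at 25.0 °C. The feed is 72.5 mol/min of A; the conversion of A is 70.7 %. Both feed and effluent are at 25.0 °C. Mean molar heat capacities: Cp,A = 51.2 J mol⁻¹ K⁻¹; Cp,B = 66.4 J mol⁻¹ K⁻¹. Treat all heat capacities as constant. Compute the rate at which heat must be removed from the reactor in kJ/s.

Extent of reaction ξ = 0.707 × 72.5 = 51.258 mol/min
Reaction term: ξ·ΔH°_rxn = 51.258 × -45.3 = -2322 kJ/min
Q = ΔH = -2322 kJ/min = -38.699 kW
Heat removed = 38.699 kJ/s

Q_out = 38.7 kJ/s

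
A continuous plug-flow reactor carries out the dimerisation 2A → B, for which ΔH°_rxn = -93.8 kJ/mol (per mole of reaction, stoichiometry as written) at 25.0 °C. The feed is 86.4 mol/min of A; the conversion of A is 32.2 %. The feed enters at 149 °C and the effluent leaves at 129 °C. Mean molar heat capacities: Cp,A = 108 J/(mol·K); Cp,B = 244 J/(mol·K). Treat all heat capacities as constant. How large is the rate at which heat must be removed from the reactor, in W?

Extent of reaction ξ = 0.322 × 86.4 / 2 = 13.91 mol/min
Reaction term: ξ·ΔH°_rxn = 13.91 × -93.8 = -1304.8 kJ/min
Sensible, feed 149→25 °C: -1157.1 kJ/min
Outlet flows (mol/min): A 58.579, B 13.91
Sensible, products 25→129 °C: 1011 kJ/min
Q = ΔH = -1450.9 kJ/min = -24.182 kW
Heat removed = 24182 W

Q_out = 24200 W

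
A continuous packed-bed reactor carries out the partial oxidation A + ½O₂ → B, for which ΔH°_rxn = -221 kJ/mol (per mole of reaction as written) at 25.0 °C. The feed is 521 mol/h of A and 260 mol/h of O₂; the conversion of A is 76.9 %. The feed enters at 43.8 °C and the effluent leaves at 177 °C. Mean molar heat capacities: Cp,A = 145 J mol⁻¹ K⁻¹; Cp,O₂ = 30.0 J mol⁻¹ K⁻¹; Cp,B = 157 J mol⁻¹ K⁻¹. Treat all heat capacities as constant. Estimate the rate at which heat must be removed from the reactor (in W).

Q_out = 21600 W

Extent of reaction ξ = 0.769 × 521 = 400.65 mol/h
Reaction term: ξ·ΔH°_rxn = 400.65 × -221 = -88543 kJ/h
Sensible, feed 43.8→25 °C: -1566.9 kJ/h
Outlet flows (mol/h): A 120.35, O₂ 59.675, B 400.65
Sensible, products 25→177 °C: 12486 kJ/h
Q = ΔH = -77625 kJ/h = -21.562 kW
Heat removed = 21562 W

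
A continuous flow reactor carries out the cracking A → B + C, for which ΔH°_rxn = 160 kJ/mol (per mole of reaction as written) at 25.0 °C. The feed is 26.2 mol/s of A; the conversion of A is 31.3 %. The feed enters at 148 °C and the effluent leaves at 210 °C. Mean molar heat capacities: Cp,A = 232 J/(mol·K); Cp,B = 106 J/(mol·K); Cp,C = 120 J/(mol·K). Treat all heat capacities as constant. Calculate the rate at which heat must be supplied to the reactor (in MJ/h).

Extent of reaction ξ = 0.313 × 26.2 = 8.2006 mol/s
Reaction term: ξ·ΔH°_rxn = 8.2006 × 160 = 1312.1 kJ/s
Sensible, feed 148→25 °C: -747.64 kJ/s
Outlet flows (mol/s): A 17.999, B 8.2006, C 8.2006
Sensible, products 25→210 °C: 1115.4 kJ/s
Q = ΔH = 1679.9 kJ/s = 1679.9 kW
Heat supplied = 6047.5 MJ/h

Q_in = 6050 MJ/h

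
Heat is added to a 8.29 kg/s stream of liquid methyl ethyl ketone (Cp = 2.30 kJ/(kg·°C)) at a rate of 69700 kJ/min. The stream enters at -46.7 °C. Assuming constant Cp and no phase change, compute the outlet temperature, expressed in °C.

T_out = 14.2 °C

Q = 69700 kJ/min = 1161.7 kJ/s
ΔT = Q/(ṁ·Cp) = 1161.7/(8.29×2.30) = 60.926 K
T_out = -46.7 + 60.926 = 14.226 °C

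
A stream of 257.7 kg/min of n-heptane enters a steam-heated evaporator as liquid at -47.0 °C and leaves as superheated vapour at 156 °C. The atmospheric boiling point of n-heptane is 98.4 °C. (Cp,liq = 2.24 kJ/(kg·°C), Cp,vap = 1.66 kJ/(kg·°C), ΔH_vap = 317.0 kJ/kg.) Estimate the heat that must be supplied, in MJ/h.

liquid -47.0→98.4 °C: 325.7 kJ/kg
vaporisation at 98.4 °C: 317 kJ/kg
vapour 98.4→156 °C: 95.616 kJ/kg
Δh = 325.7 + 317 + 95.616 = 738.31 kJ/kg
Q = ṁ·Δh = 257.7 kg/min × 738.31 kJ/kg = 190260 kJ/min
|Q| = 3171.1 kW = 11416 MJ/h

Q = 11400 MJ/h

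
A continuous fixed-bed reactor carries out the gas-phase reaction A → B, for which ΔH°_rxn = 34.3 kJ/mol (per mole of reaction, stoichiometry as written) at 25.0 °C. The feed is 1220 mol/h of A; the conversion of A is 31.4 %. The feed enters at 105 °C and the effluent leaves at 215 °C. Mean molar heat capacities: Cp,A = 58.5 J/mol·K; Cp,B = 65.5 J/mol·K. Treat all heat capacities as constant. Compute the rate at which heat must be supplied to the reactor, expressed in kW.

Q_in = 5.97 kW

Extent of reaction ξ = 0.314 × 1220 = 383.08 mol/h
Reaction term: ξ·ΔH°_rxn = 383.08 × 34.3 = 13140 kJ/h
Sensible, feed 105→25 °C: -5709.6 kJ/h
Outlet flows (mol/h): A 836.92, B 383.08
Sensible, products 25→215 °C: 14070 kJ/h
Q = ΔH = 21500 kJ/h = 5.9722 kW
Heat supplied = 5.9722 kW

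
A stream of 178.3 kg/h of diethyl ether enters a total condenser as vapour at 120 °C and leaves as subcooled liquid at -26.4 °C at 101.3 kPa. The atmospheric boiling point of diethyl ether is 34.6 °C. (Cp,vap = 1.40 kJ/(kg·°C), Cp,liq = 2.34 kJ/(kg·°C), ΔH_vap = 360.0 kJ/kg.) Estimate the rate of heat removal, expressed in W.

Q_c = 30800 W

vapour 120→34.6 °C: -119.56 kJ/kg
condensation at 34.6 °C: -360 kJ/kg
liquid 34.6→-26.4 °C: -142.74 kJ/kg
Δh = -119.56 + -360 + -142.74 = -622.3 kJ/kg
Q = ṁ·Δh = 178.3 kg/h × -622.3 kJ/kg = -110960 kJ/h
|Q| = 30.821 kW = 30821 W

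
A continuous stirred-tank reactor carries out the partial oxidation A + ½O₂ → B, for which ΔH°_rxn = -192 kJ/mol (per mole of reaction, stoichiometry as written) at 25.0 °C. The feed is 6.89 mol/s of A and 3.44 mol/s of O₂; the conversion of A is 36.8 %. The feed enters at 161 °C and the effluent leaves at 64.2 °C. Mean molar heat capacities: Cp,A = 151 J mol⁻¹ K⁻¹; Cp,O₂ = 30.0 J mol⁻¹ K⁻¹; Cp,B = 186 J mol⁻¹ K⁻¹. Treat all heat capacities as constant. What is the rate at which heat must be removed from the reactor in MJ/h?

Q_out = 2140 MJ/h

Extent of reaction ξ = 0.368 × 6.89 = 2.5355 mol/s
Reaction term: ξ·ΔH°_rxn = 2.5355 × -192 = -486.82 kJ/s
Sensible, feed 161→25 °C: -155.53 kJ/s
Outlet flows (mol/s): A 4.3545, O₂ 2.1722, B 2.5355
Sensible, products 25→64.2 °C: 46.817 kJ/s
Q = ΔH = -595.53 kJ/s = -595.53 kW
Heat removed = 2143.9 MJ/h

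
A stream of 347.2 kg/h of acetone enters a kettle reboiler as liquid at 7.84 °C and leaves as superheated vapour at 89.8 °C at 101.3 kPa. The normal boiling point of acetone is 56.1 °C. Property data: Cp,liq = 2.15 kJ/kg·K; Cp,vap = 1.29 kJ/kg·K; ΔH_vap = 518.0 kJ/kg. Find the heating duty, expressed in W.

liquid 7.84→56.1 °C: 103.76 kJ/kg
vaporisation at 56.1 °C: 518 kJ/kg
vapour 56.1→89.8 °C: 43.473 kJ/kg
Δh = 103.76 + 518 + 43.473 = 665.23 kJ/kg
Q = ṁ·Δh = 347.2 kg/h × 665.23 kJ/kg = 230970 kJ/h
|Q| = 64.158 kW = 64158 W

Q = 64200 W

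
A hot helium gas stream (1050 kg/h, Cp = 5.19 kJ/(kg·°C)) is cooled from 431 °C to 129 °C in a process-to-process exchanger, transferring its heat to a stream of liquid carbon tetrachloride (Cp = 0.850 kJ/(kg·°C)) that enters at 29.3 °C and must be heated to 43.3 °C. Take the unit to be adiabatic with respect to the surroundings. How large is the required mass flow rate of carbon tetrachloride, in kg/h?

ṁ_c = 138000 kg/h

Heat released by hot stream: Q = 1050 × 5.19 × (431 − 129) = 1.6457e+06 kJ/h
Energy balance on cold side (adiabatic exchanger): Q = ṁ_c·Cp_c·(T_c,out − T_c,in)
ṁ_c = 1.6457e+06 / [0.850 × (43.3 − 29.3)] = 138300 kg/h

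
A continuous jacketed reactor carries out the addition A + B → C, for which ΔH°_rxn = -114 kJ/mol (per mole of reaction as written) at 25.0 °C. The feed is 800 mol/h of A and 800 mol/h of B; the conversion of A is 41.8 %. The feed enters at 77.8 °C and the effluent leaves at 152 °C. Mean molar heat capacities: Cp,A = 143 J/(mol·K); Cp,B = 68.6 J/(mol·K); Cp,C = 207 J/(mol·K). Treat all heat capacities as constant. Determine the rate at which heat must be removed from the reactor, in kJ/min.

Extent of reaction ξ = 0.418 × 800 = 334.4 mol/h
Reaction term: ξ·ΔH°_rxn = 334.4 × -114 = -38122 kJ/h
Sensible, feed 77.8→25 °C: -8938 kJ/h
Outlet flows (mol/h): A 465.6, B 465.6, C 334.4
Sensible, products 25→152 °C: 21303 kJ/h
Q = ΔH = -25756 kJ/h = -7.1546 kW
Heat removed = 429.27 kJ/min

Q_out = 429 kJ/min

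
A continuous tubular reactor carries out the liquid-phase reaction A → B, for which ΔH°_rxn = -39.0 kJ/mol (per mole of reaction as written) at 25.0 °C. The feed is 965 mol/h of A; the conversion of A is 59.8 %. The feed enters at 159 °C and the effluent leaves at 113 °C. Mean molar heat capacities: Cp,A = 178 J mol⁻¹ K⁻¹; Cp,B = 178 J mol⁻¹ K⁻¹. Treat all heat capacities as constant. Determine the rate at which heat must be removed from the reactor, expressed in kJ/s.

Q_out = 8.45 kJ/s

Extent of reaction ξ = 0.598 × 965 = 577.07 mol/h
Reaction term: ξ·ΔH°_rxn = 577.07 × -39.0 = -22506 kJ/h
Sensible, feed 159→25 °C: -23017 kJ/h
Outlet flows (mol/h): A 387.93, B 577.07
Sensible, products 25→113 °C: 15116 kJ/h
Q = ΔH = -30407 kJ/h = -8.4464 kW
Heat removed = 8.4464 kJ/s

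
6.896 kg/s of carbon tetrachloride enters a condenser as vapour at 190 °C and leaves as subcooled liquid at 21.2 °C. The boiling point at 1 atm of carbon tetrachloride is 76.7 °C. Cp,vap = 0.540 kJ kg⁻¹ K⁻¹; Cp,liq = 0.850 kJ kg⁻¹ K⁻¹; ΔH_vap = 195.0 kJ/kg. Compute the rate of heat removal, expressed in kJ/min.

vapour 190→76.7 °C: -61.182 kJ/kg
condensation at 76.7 °C: -195 kJ/kg
liquid 76.7→21.2 °C: -47.175 kJ/kg
Δh = -61.182 + -195 + -47.175 = -303.36 kJ/kg
Q = ṁ·Δh = 6.896 kg/s × -303.36 kJ/kg = -2091.9 kJ/s
|Q| = 2091.9 kW = 125520 kJ/min

Q_c = 126000 kJ/min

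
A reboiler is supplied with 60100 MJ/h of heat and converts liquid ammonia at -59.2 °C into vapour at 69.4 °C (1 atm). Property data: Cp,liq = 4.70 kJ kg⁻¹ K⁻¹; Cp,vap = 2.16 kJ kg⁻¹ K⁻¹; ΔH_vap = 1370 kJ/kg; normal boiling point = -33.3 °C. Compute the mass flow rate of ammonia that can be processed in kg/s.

ṁ = 9.74 kg/s

Δh = 4.70×(-33.3−-59.2) + 1370 + 2.16×(69.4−-33.3) = 1713.6 kJ/kg
Q = 60100 MJ/h = 16694 kJ/s = 16694 kJ/s
ṁ = Q/Δh = 16694 / 1713.6 = 9.7425 kg/s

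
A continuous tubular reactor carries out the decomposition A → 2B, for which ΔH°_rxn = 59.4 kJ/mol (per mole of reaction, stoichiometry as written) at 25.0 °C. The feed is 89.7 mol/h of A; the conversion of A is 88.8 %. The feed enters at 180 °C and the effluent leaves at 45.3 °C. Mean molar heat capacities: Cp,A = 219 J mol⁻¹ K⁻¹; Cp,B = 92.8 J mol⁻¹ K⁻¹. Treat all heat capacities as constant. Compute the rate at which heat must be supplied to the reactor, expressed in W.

Q_in = 564 W

Extent of reaction ξ = 0.888 × 89.7 = 79.654 mol/h
Reaction term: ξ·ΔH°_rxn = 79.654 × 59.4 = 4731.4 kJ/h
Sensible, feed 180→25 °C: -3044.9 kJ/h
Outlet flows (mol/h): A 10.046, B 159.31
Sensible, products 25→45.3 °C: 344.77 kJ/h
Q = ΔH = 2031.3 kJ/h = 0.56426 kW
Heat supplied = 564.26 W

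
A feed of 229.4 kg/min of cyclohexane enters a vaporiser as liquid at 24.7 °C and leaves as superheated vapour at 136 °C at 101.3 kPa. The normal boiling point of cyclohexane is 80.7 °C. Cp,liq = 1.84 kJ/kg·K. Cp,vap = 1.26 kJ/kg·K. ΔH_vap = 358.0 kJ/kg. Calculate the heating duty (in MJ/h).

Q = 7300 MJ/h

liquid 24.7→80.7 °C: 103.04 kJ/kg
vaporisation at 80.7 °C: 358 kJ/kg
vapour 80.7→136 °C: 69.678 kJ/kg
Δh = 103.04 + 358 + 69.678 = 530.72 kJ/kg
Q = ṁ·Δh = 229.4 kg/min × 530.72 kJ/kg = 121750 kJ/min
|Q| = 2029.1 kW = 7304.8 MJ/h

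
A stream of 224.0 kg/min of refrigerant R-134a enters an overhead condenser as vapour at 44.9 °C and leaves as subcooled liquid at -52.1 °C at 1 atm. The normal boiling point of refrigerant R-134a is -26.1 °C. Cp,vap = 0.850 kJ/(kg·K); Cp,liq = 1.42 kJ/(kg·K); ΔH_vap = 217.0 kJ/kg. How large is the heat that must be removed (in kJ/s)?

Q_c = 1170 kJ/s

vapour 44.9→-26.1 °C: -60.35 kJ/kg
condensation at -26.1 °C: -217 kJ/kg
liquid -26.1→-52.1 °C: -36.92 kJ/kg
Δh = -60.35 + -217 + -36.92 = -314.27 kJ/kg
Q = ṁ·Δh = 224.0 kg/min × -314.27 kJ/kg = -70396 kJ/min
|Q| = 1173.3 kW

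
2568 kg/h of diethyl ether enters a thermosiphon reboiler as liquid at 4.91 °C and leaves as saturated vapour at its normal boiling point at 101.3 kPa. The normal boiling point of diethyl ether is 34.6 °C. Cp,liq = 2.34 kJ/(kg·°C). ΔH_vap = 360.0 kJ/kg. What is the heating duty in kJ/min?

liquid 4.91→34.6 °C: 69.475 kJ/kg
vaporisation at 34.6 °C: 360 kJ/kg
Δh = 69.475 + 360 = 429.47 kJ/kg
Q = ṁ·Δh = 2568 kg/h × 429.47 kJ/kg = 1.1029e+06 kJ/h
|Q| = 306.36 kW = 18382 kJ/min

Q = 18400 kJ/min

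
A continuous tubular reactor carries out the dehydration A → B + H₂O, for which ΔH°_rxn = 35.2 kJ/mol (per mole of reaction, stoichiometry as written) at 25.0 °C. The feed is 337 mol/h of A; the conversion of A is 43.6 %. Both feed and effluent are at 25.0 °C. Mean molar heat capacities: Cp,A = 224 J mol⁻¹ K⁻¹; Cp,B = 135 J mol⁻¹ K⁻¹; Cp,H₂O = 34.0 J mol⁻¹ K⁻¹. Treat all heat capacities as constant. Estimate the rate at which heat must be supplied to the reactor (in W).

Extent of reaction ξ = 0.436 × 337 = 146.93 mol/h
Reaction term: ξ·ΔH°_rxn = 146.93 × 35.2 = 5172 kJ/h
Q = ΔH = 5172 kJ/h = 1.4367 kW
Heat supplied = 1436.7 W

Q_in = 1440 W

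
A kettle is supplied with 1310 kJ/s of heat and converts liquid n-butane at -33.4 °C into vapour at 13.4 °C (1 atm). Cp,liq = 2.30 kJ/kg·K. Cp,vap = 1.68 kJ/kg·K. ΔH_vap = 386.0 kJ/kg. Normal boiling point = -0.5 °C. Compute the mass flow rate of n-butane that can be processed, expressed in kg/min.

ṁ = 162 kg/min

Δh = 2.30×(-0.5−-33.4) + 386.0 + 1.68×(13.4−-0.5) = 485.02 kJ/kg
Q = 1310 kJ/s = 1310 kJ/s = 78600 kJ/min
ṁ = Q/Δh = 78600 / 485.02 = 162.05 kg/min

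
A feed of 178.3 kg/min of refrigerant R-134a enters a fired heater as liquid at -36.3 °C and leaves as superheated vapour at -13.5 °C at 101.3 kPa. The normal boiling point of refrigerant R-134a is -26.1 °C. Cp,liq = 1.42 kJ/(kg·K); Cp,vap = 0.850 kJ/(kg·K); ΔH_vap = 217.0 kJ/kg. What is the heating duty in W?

Q = 720000 W

liquid -36.3→-26.1 °C: 14.484 kJ/kg
vaporisation at -26.1 °C: 217 kJ/kg
vapour -26.1→-13.5 °C: 10.71 kJ/kg
Δh = 14.484 + 217 + 10.71 = 242.19 kJ/kg
Q = ṁ·Δh = 178.3 kg/min × 242.19 kJ/kg = 43183 kJ/min
|Q| = 719.72 kW = 719720 W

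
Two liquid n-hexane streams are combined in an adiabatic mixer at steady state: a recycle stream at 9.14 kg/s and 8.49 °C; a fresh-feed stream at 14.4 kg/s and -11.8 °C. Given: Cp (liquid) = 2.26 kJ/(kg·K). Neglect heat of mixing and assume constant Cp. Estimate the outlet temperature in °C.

Energy balance with Q = 0: Σ ṁᵢCp,ᵢ(T_out − Tᵢ) = 0
Σ ṁᵢCp,ᵢTᵢ = 9.14×2.26×8.49 + 14.4×2.26×-11.8 = -208.65
Σ ṁᵢCp,ᵢ = 9.14×2.26 + 14.4×2.26 = 53.2
T_out = -208.65 / 53.2 = -3.9219 °C

T_out = -3.92 °C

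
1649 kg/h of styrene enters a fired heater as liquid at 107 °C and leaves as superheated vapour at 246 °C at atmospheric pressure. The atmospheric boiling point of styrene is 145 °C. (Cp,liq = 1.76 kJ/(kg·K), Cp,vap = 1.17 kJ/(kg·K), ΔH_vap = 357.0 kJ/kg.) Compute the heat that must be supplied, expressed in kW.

liquid 107→145 °C: 66.88 kJ/kg
vaporisation at 145 °C: 357 kJ/kg
vapour 145→246 °C: 118.17 kJ/kg
Δh = 66.88 + 357 + 118.17 = 542.05 kJ/kg
Q = ṁ·Δh = 1649 kg/h × 542.05 kJ/kg = 893840 kJ/h
|Q| = 248.29 kW

Q = 248 kW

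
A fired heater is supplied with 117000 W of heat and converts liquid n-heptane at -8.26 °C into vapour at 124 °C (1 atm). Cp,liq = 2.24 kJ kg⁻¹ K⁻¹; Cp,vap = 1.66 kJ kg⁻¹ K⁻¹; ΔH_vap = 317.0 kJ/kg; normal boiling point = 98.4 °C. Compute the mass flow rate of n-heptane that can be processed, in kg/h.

Δh = 2.24×(98.4−-8.26) + 317.0 + 1.66×(124−98.4) = 598.41 kJ/kg
Q = 117000 W = 117 kJ/s = 421200 kJ/h
ṁ = Q/Δh = 421200 / 598.41 = 703.86 kg/h

ṁ = 704 kg/h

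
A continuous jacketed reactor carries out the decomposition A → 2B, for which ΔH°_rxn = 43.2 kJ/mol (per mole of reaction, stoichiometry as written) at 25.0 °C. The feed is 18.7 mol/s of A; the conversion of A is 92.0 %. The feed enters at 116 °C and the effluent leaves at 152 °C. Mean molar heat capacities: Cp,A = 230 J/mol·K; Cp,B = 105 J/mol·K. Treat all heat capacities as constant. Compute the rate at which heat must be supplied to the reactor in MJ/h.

Q_in = 3080 MJ/h

Extent of reaction ξ = 0.920 × 18.7 = 17.204 mol/s
Reaction term: ξ·ΔH°_rxn = 17.204 × 43.2 = 743.21 kJ/s
Sensible, feed 116→25 °C: -391.39 kJ/s
Outlet flows (mol/s): A 1.496, B 34.408
Sensible, products 25→152 °C: 502.53 kJ/s
Q = ΔH = 854.35 kJ/s = 854.35 kW
Heat supplied = 3075.7 MJ/h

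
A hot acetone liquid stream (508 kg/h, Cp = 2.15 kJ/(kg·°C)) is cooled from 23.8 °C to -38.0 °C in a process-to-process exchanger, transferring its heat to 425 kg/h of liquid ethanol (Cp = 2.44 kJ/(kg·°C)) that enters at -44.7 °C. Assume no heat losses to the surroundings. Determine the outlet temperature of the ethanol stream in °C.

T_c,out = 20.4 °C

Heat released by hot stream: Q = 508 × 2.15 × (23.8 − -38.0) = 67498 kJ/h
Energy balance on cold side (adiabatic exchanger): Q = ṁ_c·Cp_c·(T_c,out − T_c,in)
T_c,out = -44.7 + 67498/(425 × 2.44) = 20.39 °C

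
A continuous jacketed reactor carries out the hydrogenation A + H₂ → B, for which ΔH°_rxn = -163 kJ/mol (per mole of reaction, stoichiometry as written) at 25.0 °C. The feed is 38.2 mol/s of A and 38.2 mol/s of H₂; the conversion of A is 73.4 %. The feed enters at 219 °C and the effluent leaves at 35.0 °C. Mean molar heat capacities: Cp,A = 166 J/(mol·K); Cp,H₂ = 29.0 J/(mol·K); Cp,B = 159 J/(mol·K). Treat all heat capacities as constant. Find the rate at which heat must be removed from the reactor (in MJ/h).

Q_out = 21400 MJ/h

Extent of reaction ξ = 0.734 × 38.2 = 28.039 mol/s
Reaction term: ξ·ΔH°_rxn = 28.039 × -163 = -4570.3 kJ/s
Sensible, feed 219→25 °C: -1445.1 kJ/s
Outlet flows (mol/s): A 10.161, H₂ 10.161, B 28.039
Sensible, products 25→35.0 °C: 64.396 kJ/s
Q = ΔH = -5951 kJ/s = -5951 kW
Heat removed = 21424 MJ/h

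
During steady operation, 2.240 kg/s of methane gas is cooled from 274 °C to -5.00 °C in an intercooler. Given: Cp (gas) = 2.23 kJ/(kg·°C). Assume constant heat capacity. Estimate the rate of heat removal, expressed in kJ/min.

Q_c = 83600 kJ/min

Q = ṁ·Cp·ΔT = 2.240 × 2.23 × (-5.00 − 274) = -1393.7 kJ/s
Cooling duty = 83620 kJ/min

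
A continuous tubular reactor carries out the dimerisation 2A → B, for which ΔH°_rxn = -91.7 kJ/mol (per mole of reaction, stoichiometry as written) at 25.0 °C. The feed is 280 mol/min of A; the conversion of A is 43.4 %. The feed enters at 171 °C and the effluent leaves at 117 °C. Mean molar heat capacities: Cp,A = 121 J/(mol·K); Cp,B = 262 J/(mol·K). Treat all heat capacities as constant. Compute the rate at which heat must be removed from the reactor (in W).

Q_out = 121000 W

Extent of reaction ξ = 0.434 × 280 / 2 = 60.76 mol/min
Reaction term: ξ·ΔH°_rxn = 60.76 × -91.7 = -5571.7 kJ/min
Sensible, feed 171→25 °C: -4946.5 kJ/min
Outlet flows (mol/min): A 158.48, B 60.76
Sensible, products 25→117 °C: 3228.8 kJ/min
Q = ΔH = -7289.4 kJ/min = -121.49 kW
Heat removed = 121490 W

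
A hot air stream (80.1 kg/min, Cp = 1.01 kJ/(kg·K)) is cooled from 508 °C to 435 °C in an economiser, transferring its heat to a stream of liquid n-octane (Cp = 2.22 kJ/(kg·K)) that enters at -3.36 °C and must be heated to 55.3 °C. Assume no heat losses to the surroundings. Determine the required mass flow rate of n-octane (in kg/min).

Heat released by hot stream: Q = 80.1 × 1.01 × (508 − 435) = 5905.8 kJ/min
Energy balance on cold side (adiabatic exchanger): Q = ṁ_c·Cp_c·(T_c,out − T_c,in)
ṁ_c = 5905.8 / [2.22 × (55.3 − -3.36)] = 45.35 kg/min

ṁ_c = 45.4 kg/min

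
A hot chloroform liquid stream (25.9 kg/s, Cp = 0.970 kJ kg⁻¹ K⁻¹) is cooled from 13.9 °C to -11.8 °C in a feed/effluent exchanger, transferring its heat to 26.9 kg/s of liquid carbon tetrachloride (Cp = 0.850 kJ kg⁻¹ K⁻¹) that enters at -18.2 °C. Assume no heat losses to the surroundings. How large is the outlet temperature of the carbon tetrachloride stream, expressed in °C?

T_c,out = 10.0 °C

Heat released by hot stream: Q = 25.9 × 0.970 × (13.9 − -11.8) = 645.66 kJ/s
Energy balance on cold side (adiabatic exchanger): Q = ṁ_c·Cp_c·(T_c,out − T_c,in)
T_c,out = -18.2 + 645.66/(26.9 × 0.850) = 10.038 °C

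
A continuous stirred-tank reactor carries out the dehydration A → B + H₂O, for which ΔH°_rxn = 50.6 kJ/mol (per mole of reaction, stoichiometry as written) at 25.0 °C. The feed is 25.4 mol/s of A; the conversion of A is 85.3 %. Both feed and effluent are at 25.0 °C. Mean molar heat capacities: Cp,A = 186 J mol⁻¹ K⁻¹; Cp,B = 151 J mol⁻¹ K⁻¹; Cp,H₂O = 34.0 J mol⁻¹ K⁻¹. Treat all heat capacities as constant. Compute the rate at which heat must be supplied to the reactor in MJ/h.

Extent of reaction ξ = 0.853 × 25.4 = 21.666 mol/s
Reaction term: ξ·ΔH°_rxn = 21.666 × 50.6 = 1096.3 kJ/s
Q = ΔH = 1096.3 kJ/s = 1096.3 kW
Heat supplied = 3946.7 MJ/h

Q_in = 3950 MJ/h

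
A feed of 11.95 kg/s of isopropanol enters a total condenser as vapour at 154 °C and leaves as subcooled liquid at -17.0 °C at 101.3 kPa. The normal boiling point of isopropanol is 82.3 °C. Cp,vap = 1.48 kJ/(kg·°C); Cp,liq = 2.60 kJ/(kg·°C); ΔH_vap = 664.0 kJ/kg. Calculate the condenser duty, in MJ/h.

vapour 154→82.3 °C: -106.12 kJ/kg
condensation at 82.3 °C: -664 kJ/kg
liquid 82.3→-17.0 °C: -258.18 kJ/kg
Δh = -106.12 + -664 + -258.18 = -1028.3 kJ/kg
Q = ṁ·Δh = 11.95 kg/s × -1028.3 kJ/kg = -12288 kJ/s
|Q| = 12288 kW = 44237 MJ/h

Q_c = 44200 MJ/h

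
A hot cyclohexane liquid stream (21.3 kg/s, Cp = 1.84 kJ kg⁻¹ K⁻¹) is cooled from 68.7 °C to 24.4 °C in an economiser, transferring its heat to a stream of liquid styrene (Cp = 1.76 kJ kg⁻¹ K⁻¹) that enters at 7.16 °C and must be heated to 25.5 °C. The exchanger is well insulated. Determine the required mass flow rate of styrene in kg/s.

ṁ_c = 53.8 kg/s

Heat released by hot stream: Q = 21.3 × 1.84 × (68.7 − 24.4) = 1736.2 kJ/s
Energy balance on cold side (adiabatic exchanger): Q = ṁ_c·Cp_c·(T_c,out − T_c,in)
ṁ_c = 1736.2 / [1.76 × (25.5 − 7.16)] = 53.788 kg/s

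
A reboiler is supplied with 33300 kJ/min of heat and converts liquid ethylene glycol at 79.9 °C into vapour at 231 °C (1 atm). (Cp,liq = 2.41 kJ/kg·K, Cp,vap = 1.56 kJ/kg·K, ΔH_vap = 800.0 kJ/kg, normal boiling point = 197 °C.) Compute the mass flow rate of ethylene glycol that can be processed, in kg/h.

ṁ = 1760 kg/h

Δh = 2.41×(197−79.9) + 800.0 + 1.56×(231−197) = 1135.3 kJ/kg
Q = 33300 kJ/min = 555 kJ/s = 1.998e+06 kJ/h
ṁ = Q/Δh = 1.998e+06 / 1135.3 = 1760 kg/h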